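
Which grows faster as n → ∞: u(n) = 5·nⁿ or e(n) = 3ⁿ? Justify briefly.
Comparing growth rates:
Growth-rate hierarchy: log n ≺ any polynomial ≺ any exponential cⁿ (c>1) ≺ n! ≺ nⁿ.
super-exponential nⁿ dominates exponential base 3 asymptotically.

u(n) grows faster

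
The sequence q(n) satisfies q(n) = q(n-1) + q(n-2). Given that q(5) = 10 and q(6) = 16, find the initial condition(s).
Work backwards using q(k) = q(k+2) - q(k+1):
q(4) = q(6) - q(5) = 16 - 10 = 6
q(3) = q(5) - q(4) = 10 - 6 = 4
q(2) = q(4) - q(3) = 6 - 4 = 2
q(1) = q(3) - q(2) = 4 - 2 = 2
q(0) = q(2) - q(1) = 2 - 2 = 0

q(0) = 0, q(1) = 2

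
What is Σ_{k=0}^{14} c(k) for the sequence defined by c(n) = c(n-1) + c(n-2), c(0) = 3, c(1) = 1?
Computing the sequence terms: 3, 1, 4, 5, 9, 14, 23, 37, 60, 97, 157, 254, 411, 665, 1076
Adding these values together:

2816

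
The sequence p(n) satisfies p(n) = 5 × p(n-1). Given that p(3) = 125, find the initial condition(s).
In general p(n) = 5ⁿ · p(0). At n = 3: p(0) = p(3) / 5^3 = 125 / 125 = 1.

p(0) = 1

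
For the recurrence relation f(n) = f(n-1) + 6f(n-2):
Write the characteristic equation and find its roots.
Substitute f(n) = rⁿ and divide through by rⁿ⁻²: r² - r - 6 = 0
Factor: (r + 2)(r - 3) = 0, so r = -2, 3.
General solution: f(n) = A·(-2)ⁿ + B·3ⁿ

Characteristic: r² - r - 6 = 0, Roots: r = -2, 3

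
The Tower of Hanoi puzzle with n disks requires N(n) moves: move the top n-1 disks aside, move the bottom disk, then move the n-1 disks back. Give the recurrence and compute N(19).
Moving n disks = move the top n-1 disks aside (N(n-1) moves) + move the largest disk (1 move) + move the n-1 disks back on top (N(n-1) moves), so N(n) = 2N(n-1) + 1, with N(1) = 1 (a single disk takes one move).
First terms: 1, 3, 7, 15, 31, 63, … — each is one less than a power of 2. Indeed N(n) + 1 = 2(N(n-1) + 1) with N(1) + 1 = 2, so N(n) + 1 = 2ⁿ and N(n) = 2ⁿ - 1.
Hence N(19) = 2^19 - 1 = 524288 - 1 = 524287.

N(n) = 2N(n-1) + 1, N(1) = 1; N(19) = 524287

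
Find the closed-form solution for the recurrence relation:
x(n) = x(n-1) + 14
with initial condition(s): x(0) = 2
Recurrence: x(n) = x(n-1) + 14, initial: x(0) = 2.
Each step adds 14, so x(n) = x(0) + 14n = 14n + 2.

x(n) = 14n + 2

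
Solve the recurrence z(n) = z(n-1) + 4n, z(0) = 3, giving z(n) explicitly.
Recurrence: z(n) = z(n-1) + 4n, initial: z(0) = 3.
Telescoping: z(n) = z(0) + 4·Σᵢ₌₁ⁿ i = 3 + 4·n(n+1)/2.

z(n) = 4·n(n+1)/2 + 3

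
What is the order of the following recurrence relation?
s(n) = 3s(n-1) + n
The order is the largest lag k for which s(n-k) appears. Here the deepest term is s(n-1) (the n term is non-homogeneous and does not affect the order), so the order is 1.

Order 1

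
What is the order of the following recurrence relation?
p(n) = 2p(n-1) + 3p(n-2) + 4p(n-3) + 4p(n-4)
The order is the largest lag k for which p(n-k) appears. Here the deepest term is p(n-4), so the order is 4.

Order 4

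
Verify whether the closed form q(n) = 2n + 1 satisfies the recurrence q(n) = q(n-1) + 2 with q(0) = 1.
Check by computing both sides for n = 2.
From the recurrence with q(0) = 1:
  q(0) = 1, q(1) = 3, q(2) = 5
  so the recurrence gives q(2) = 5.
From the proposed closed form q(n) = 2n + 1:
  q(2) = 5.
Both sides give 5 at n = 2, and the initial condition(s) match, so the closed form is consistent.

Yes, the closed form is correct.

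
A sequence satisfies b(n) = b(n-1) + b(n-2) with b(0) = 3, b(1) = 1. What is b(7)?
Computing the sequence terms:
3, 1, 4, 5, 9, 14, 23, 37

37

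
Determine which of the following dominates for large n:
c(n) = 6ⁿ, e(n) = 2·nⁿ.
Comparing growth rates:
Growth-rate hierarchy: log n ≺ any polynomial ≺ any exponential cⁿ (c>1) ≺ n! ≺ nⁿ.
super-exponential nⁿ dominates exponential base 6 asymptotically.

e(n) grows faster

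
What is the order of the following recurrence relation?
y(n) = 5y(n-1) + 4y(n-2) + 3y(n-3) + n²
The order is the largest lag k for which y(n-k) appears. Here the deepest term is y(n-3) (the n² term is non-homogeneous and does not affect the order), so the order is 3.

Order 3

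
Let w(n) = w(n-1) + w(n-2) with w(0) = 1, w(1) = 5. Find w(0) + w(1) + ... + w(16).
Computing the sequence terms: 1, 5, 6, 11, 17, 28, 45, 73, 118, 191, 309, 500, 809, 1309, 2118, 3427, 5545
Adding these values together:

14512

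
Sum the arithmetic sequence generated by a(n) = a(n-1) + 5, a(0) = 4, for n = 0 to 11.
Computing the sequence terms: 4, 9, 14, 19, 24, 29, 34, 39, 44, 49, 54, 59
Adding these values together:

378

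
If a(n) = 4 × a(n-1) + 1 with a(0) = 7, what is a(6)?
Computing step by step:
a(0) = 7
a(1) = 4 × 7 + 1 = 29
a(2) = 4 × 29 + 1 = 117
a(3) = 4 × 117 + 1 = 469
a(4) = 4 × 469 + 1 = 1877
a(5) = 4 × 1877 + 1 = 7509
a(6) = 4 × 7509 + 1 = 30037

30037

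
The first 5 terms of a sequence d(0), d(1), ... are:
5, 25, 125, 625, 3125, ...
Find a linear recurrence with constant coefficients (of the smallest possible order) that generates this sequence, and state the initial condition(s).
Look for the lowest-order linear relation among consecutive terms.
Observation: each term is 5× the previous.
Check at n=2: 5·25 = 125. ✓

d(n) = 5 × d(n-1), d(0) = 5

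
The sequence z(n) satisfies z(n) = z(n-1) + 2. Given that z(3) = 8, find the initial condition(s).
z(3) = z(0) + 3·2, so z(0) = 8 - 6 = 2.

z(0) = 2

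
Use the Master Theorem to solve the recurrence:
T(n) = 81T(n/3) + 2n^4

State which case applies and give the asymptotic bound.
Master Theorem template: T(n) = a·T(n/b) + f(n).
Here: a=81, b=3, f(n)=2n^4
Compute log_b(a) = log_3(81) = 4.
f(n) = 2n^4 = Θ(n^4). Case 2: T(n) = Θ(n^4 log n).

Case 2: T(n) = Θ(n^4 log n)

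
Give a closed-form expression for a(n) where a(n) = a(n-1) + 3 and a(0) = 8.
Recurrence: a(n) = a(n-1) + 3, initial: a(0) = 8.
Each step adds 3, so a(n) = a(0) + 3n = 3n + 8.

a(n) = 3n + 8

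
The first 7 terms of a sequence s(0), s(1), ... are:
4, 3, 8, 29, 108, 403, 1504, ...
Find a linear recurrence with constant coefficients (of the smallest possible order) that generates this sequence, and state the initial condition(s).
Look for the lowest-order linear relation among consecutive terms.
Observation: s(n) - 4·s(n-1) - (-1)·s(n-2) = 0 holds for the shown terms, and no order-1 relation s(n) = α·s(n-1) + β fits.
Check at n=3: 4·8 + (-1)·3 = 29. ✓

s(n) = 4s(n-1) - s(n-2), s(0) = 4, s(1) = 3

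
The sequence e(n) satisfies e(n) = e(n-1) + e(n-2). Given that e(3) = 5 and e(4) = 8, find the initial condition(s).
Work backwards using e(k) = e(k+2) - e(k+1):
e(2) = e(4) - e(3) = 8 - 5 = 3
e(1) = e(3) - e(2) = 5 - 3 = 2
e(0) = e(2) - e(1) = 3 - 2 = 1

e(0) = 1, e(1) = 2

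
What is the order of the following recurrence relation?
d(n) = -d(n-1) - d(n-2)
The order is the largest lag k for which d(n-k) appears. Here the deepest term is d(n-2), so the order is 2.

Order 2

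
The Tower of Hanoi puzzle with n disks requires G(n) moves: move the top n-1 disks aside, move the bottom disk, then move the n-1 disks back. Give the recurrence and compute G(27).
Moving n disks = move the top n-1 disks aside (G(n-1) moves) + move the largest disk (1 move) + move the n-1 disks back on top (G(n-1) moves), so G(n) = 2G(n-1) + 1, with G(1) = 1 (a single disk takes one move).
First terms: 1, 3, 7, 15, 31, 63, … — each is one less than a power of 2. Indeed G(n) + 1 = 2(G(n-1) + 1) with G(1) + 1 = 2, so G(n) + 1 = 2ⁿ and G(n) = 2ⁿ - 1.
Hence G(27) = 2^27 - 1 = 134217728 - 1 = 134217727.

G(n) = 2G(n-1) + 1, G(1) = 1; G(27) = 134217727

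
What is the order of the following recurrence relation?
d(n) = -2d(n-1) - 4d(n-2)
The order is the largest lag k for which d(n-k) appears. Here the deepest term is d(n-2), so the order is 2.

Order 2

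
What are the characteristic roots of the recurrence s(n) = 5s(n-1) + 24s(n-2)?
Substitute s(n) = rⁿ and divide through by rⁿ⁻²: r² - 5r - 24 = 0
Factor: (r + 3)(r - 8) = 0, so r = -3, 8.
General solution: s(n) = A·(-3)ⁿ + B·8ⁿ

Characteristic: r² - 5r - 24 = 0, Roots: r = -3, 8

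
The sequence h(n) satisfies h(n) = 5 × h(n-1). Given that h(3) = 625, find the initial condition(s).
In general h(n) = 5ⁿ · h(0). At n = 3: h(0) = h(3) / 5^3 = 625 / 125 = 5.

h(0) = 5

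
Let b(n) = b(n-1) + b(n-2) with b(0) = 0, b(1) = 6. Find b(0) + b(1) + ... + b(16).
Computing the sequence terms: 0, 6, 6, 12, 18, 30, 48, 78, 126, 204, 330, 534, 864, 1398, 2262, 3660, 5922
Adding these values together:

15498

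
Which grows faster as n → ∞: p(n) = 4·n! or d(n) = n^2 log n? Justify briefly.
Comparing growth rates:
Growth-rate hierarchy: log n ≺ any polynomial ≺ any exponential cⁿ (c>1) ≺ n! ≺ nⁿ.
factorial dominates polynomial degree 2 (with log factor) asymptotically.

p(n) grows faster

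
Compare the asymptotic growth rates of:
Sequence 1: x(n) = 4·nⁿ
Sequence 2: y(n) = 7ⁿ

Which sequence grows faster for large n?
Comparing growth rates:
Growth-rate hierarchy: log n ≺ any polynomial ≺ any exponential cⁿ (c>1) ≺ n! ≺ nⁿ.
super-exponential nⁿ dominates exponential base 7 asymptotically.

x(n) grows faster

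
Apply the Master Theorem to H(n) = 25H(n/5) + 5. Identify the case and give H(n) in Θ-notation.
Master Theorem template: H(n) = a·H(n/b) + f(n).
Here: a=25, b=5, f(n)=5
Compute log_b(a) = log_5(25) = 2.
f(n) = 5 = O(n^(2-ε)) with ε = 2. Case 1: H(n) = Θ(n^log_b(a)) = Θ(n^2).

Case 1: H(n) = Θ(n^2)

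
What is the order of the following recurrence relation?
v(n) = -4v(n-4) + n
The order is the largest lag k for which v(n-k) appears. Here the deepest term is v(n-4) (the n term is non-homogeneous and does not affect the order), so the order is 4.

Order 4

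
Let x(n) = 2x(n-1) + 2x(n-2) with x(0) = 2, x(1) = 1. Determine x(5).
Computing the sequence terms:
2, 1, 6, 14, 40, 108

108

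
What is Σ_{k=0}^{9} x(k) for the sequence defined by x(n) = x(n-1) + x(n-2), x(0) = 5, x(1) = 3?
Computing the sequence terms: 5, 3, 8, 11, 19, 30, 49, 79, 128, 207
Adding these values together:

539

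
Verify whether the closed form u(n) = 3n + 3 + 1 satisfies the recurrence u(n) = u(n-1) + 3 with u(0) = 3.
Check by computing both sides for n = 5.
From the recurrence with u(0) = 3:
  u(0) = 3, u(1) = 6, u(2) = 9, u(3) = 12, u(4) = 15, u(5) = 18
  so the recurrence gives u(5) = 18.
From the proposed closed form u(n) = 3n + 3 + 1:
  u(5) = 19.
The recurrence gives 18 but the closed form gives 19, so the closed form does not satisfy the recurrence.

No, the closed form is incorrect.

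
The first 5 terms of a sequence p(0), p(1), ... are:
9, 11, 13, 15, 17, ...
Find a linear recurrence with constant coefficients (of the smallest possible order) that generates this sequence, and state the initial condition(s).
Look for the lowest-order linear relation among consecutive terms.
Observation: consecutive differences are constant (= 2).
Check at n=2: 1·11 + 2 = 13. ✓

p(n) = p(n-1) + 2, p(0) = 9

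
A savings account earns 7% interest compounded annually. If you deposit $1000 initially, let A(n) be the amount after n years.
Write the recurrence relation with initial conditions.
Each year the balance grows by 7%, i.e. is multiplied by 1 + 7/100 = 1.07, so A(n) = 1.07 × A(n-1). The initial deposit gives A(0) = 1000.
Unrolling gives the closed form A(n) = 1000 × (1.07)ⁿ.

A(n) = 1.07 × A(n-1), A(0) = 1000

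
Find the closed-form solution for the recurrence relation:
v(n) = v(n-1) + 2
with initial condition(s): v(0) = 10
Recurrence: v(n) = v(n-1) + 2, initial: v(0) = 10.
Each step adds 2, so v(n) = v(0) + 2n = 2n + 10.

v(n) = 2n + 10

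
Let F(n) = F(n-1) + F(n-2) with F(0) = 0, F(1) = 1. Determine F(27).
Computing the sequence terms:
0, 1, 1, 2, 3, 5, 8, 13, 21, 34, 55, 89, 144, 233, 377, 610, 987, 1597, 2584, 4181, 6765, 10946, 17711, 28657, 46368, 75025, 121393, 196418

196418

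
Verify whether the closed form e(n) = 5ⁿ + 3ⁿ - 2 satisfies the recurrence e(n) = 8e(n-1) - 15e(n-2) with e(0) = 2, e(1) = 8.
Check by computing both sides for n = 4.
From the recurrence with e(0) = 2, e(1) = 8:
  e(0) = 2, e(1) = 8, e(2) = 34, e(3) = 152, e(4) = 706
  so the recurrence gives e(4) = 706.
From the proposed closed form e(n) = 5ⁿ + 3ⁿ - 2:
  e(4) = 704.
The recurrence gives 706 but the closed form gives 704, so the closed form does not satisfy the recurrence.

No, the closed form is incorrect.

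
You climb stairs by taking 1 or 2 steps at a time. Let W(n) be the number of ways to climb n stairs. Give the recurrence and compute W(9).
Condition on the size of the last step (1 to 2): before it there were n-1, …, n-2 stairs climbed, and these cases are disjoint, so W(n) = W(n-1) + W(n-2) (Fibonacci-type sequence).
Initial conditions by direct count (compositions of i into parts ≤ 2): W(1) = 1; W(2) = 2.
Iterating the recurrence: W(3) = 3, W(4) = 5, W(5) = 8, W(6) = 13, W(7) = 21, W(8) = 34, W(9) = 55.

W(n) = W(n-1) + W(n-2), W(1) = 1, W(2) = 2; W(9) = 55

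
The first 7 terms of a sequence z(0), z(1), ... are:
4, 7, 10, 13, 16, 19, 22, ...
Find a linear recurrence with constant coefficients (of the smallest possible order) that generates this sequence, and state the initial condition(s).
Look for the lowest-order linear relation among consecutive terms.
Observation: consecutive differences are constant (= 3).
Check at n=2: 1·7 + 3 = 10. ✓

z(n) = z(n-1) + 3, z(0) = 4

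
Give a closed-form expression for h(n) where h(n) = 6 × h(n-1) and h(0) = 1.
Recurrence: h(n) = 6 × h(n-1), initial: h(0) = 1.
Each term is 6 times the previous, so this is geometric with ratio 6. After n steps: h(n) = h(0)·6ⁿ = 6ⁿ.

h(n) = 6ⁿ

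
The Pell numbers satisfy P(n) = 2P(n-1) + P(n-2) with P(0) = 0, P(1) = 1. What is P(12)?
Computing the sequence terms:
0, 1, 2, 5, 12, 29, 70, 169, 408, 985, 2378, 5741, 13860

13860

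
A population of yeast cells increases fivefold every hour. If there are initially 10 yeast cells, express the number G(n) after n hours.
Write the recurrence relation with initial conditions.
Each hour multiplies the count by 5, so the count after n hours depends only on the count after n-1 hours: G(n) = 5 × G(n-1). The starting count gives G(0) = 10.
Unrolling n times gives the closed form G(n) = 10 × 5ⁿ.

G(n) = 5 × G(n-1), G(0) = 10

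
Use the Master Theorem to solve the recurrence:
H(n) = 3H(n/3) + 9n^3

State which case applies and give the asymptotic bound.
Master Theorem template: H(n) = a·H(n/b) + f(n).
Here: a=3, b=3, f(n)=9n^3
Compute log_b(a) = log_3(3) = 1.
f(n) = 9n^3 = Ω(n^(1+ε)) with ε = 2, and the regularity condition holds (a·f(n/b) = (a/b^3)·f(n) with a/b^3 = 3^-2 < 1). Case 3: H(n) = Θ(f(n)) = Θ(n^3).

Case 3: H(n) = Θ(n^3)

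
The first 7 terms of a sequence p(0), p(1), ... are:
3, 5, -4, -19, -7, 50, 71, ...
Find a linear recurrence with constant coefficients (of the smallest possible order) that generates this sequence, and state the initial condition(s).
Look for the lowest-order linear relation among consecutive terms.
Observation: p(n) - 1·p(n-1) - (-3)·p(n-2) = 0 holds for the shown terms, and no order-1 relation p(n) = α·p(n-1) + β fits.
Check at n=3: 1·-4 + (-3)·5 = -19. ✓

p(n) = p(n-1) - 3p(n-2), p(0) = 3, p(1) = 5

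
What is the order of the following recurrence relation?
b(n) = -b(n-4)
The order is the largest lag k for which b(n-k) appears. Here the deepest term is b(n-4), so the order is 4.

Order 4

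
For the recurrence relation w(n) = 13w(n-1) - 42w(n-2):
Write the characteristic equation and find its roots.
Substitute w(n) = rⁿ and divide through by rⁿ⁻²: r² - 13r + 42 = 0
Factor: (r - 7)(r - 6) = 0, so r = 7, 6.
General solution: w(n) = A·7ⁿ + B·6ⁿ

Characteristic: r² - 13r + 42 = 0, Roots: r = 7, 6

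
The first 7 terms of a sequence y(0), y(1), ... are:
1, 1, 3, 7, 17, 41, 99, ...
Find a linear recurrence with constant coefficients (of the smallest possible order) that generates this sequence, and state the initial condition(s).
Look for the lowest-order linear relation among consecutive terms.
Observation: y(n) - 2·y(n-1) - (1)·y(n-2) = 0 holds for the shown terms, and no order-1 relation y(n) = α·y(n-1) + β fits.
Check at n=3: 2·3 + (1)·1 = 7. ✓

y(n) = 2y(n-1) + y(n-2), y(0) = 1, y(1) = 1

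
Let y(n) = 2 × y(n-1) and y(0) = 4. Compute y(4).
Computing step by step:
y(0) = 4
y(1) = 2 × 4 = 8
y(2) = 2 × 8 = 16
y(3) = 2 × 16 = 32
y(4) = 2 × 32 = 64

64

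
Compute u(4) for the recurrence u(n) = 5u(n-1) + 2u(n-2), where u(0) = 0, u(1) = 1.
Computing the sequence terms:
0, 1, 5, 27, 145

145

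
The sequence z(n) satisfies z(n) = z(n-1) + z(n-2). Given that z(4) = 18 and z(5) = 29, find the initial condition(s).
Work backwards using z(k) = z(k+2) - z(k+1):
z(3) = z(5) - z(4) = 29 - 18 = 11
z(2) = z(4) - z(3) = 18 - 11 = 7
z(1) = z(3) - z(2) = 11 - 7 = 4
z(0) = z(2) - z(1) = 7 - 4 = 3

z(0) = 3, z(1) = 4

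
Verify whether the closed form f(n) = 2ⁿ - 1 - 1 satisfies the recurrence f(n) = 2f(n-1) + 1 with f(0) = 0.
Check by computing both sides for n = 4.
From the recurrence with f(0) = 0:
  f(0) = 0, f(1) = 1, f(2) = 3, f(3) = 7, f(4) = 15
  so the recurrence gives f(4) = 15.
From the proposed closed form f(n) = 2ⁿ - 1 - 1:
  f(4) = 14.
The recurrence gives 15 but the closed form gives 14, so the closed form does not satisfy the recurrence.

No, the closed form is incorrect.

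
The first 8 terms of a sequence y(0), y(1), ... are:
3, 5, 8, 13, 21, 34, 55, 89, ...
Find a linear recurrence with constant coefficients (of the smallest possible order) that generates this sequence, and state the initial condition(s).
Look for the lowest-order linear relation among consecutive terms.
Observation: y(n) - 1·y(n-1) - (1)·y(n-2) = 0 holds for the shown terms, and no order-1 relation y(n) = α·y(n-1) + β fits.
Check at n=3: 1·8 + (1)·5 = 13. ✓

y(n) = y(n-1) + y(n-2), y(0) = 3, y(1) = 5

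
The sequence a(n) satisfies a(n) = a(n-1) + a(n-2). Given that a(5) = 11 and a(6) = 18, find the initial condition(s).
Work backwards using a(k) = a(k+2) - a(k+1):
a(4) = a(6) - a(5) = 18 - 11 = 7
a(3) = a(5) - a(4) = 11 - 7 = 4
a(2) = a(4) - a(3) = 7 - 4 = 3
a(1) = a(3) - a(2) = 4 - 3 = 1
a(0) = a(2) - a(1) = 3 - 1 = 2

a(0) = 2, a(1) = 1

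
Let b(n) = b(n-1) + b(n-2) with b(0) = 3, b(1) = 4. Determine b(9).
Computing the sequence terms:
3, 4, 7, 11, 18, 29, 47, 76, 123, 199

199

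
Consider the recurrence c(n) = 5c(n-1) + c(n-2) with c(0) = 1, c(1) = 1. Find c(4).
Computing the sequence terms:
1, 1, 6, 31, 161

161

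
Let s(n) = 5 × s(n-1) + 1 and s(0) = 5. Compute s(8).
Computing step by step:
s(0) = 5
s(1) = 5 × 5 + 1 = 26
s(2) = 5 × 26 + 1 = 131
s(3) = 5 × 131 + 1 = 656
s(4) = 5 × 656 + 1 = 3281
s(5) = 5 × 3281 + 1 = 16406
s(6) = 5 × 16406 + 1 = 82031
s(7) = 5 × 82031 + 1 = 410156
s(8) = 5 × 410156 + 1 = 2050781

2050781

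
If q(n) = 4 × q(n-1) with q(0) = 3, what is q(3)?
Computing step by step:
q(0) = 3
q(1) = 4 × 3 = 12
q(2) = 4 × 12 = 48
q(3) = 4 × 48 = 192

192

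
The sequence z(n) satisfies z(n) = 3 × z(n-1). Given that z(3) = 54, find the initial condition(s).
In general z(n) = 3ⁿ · z(0). At n = 3: z(0) = z(3) / 3^3 = 54 / 27 = 2.

z(0) = 2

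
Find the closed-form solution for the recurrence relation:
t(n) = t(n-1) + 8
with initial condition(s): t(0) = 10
Recurrence: t(n) = t(n-1) + 8, initial: t(0) = 10.
Each step adds 8, so t(n) = t(0) + 8n = 8n + 10.

t(n) = 8n + 10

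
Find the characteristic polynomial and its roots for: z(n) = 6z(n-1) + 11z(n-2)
Substitute z(n) = rⁿ and divide through by rⁿ⁻²: r² - 6r - 11 = 0
Discriminant: 6² + 4·11 = 80, not a perfect square, so by the quadratic formula r = (6 ± √80)/2.
General solution: z(n) = A·r₁ⁿ + B·r₂ⁿ where r₁,r₂ = (6 ± √80)/2

Characteristic: r² - 6r - 11 = 0, Roots: r = (6 ± √80)/2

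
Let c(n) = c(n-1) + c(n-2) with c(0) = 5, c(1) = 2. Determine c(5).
Computing the sequence terms:
5, 2, 7, 9, 16, 25

25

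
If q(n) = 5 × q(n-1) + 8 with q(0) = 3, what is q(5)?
Computing step by step:
q(0) = 3
q(1) = 5 × 3 + 8 = 23
q(2) = 5 × 23 + 8 = 123
q(3) = 5 × 123 + 8 = 623
q(4) = 5 × 623 + 8 = 3123
q(5) = 5 × 3123 + 8 = 15623

15623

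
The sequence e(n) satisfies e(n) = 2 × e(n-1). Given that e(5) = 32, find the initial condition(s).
In general e(n) = 2ⁿ · e(0). At n = 5: e(0) = e(5) / 2^5 = 32 / 32 = 1.

e(0) = 1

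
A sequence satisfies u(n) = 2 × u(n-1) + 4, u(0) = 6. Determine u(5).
Computing step by step:
u(0) = 6
u(1) = 2 × 6 + 4 = 16
u(2) = 2 × 16 + 4 = 36
u(3) = 2 × 36 + 4 = 76
u(4) = 2 × 76 + 4 = 156
u(5) = 2 × 156 + 4 = 316

316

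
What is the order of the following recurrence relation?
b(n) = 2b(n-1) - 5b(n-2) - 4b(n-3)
The order is the largest lag k for which b(n-k) appears. Here the deepest term is b(n-3), so the order is 3.

Order 3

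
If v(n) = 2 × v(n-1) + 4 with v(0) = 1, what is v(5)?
Computing step by step:
v(0) = 1
v(1) = 2 × 1 + 4 = 6
v(2) = 2 × 6 + 4 = 16
v(3) = 2 × 16 + 4 = 36
v(4) = 2 × 36 + 4 = 76
v(5) = 2 × 76 + 4 = 156

156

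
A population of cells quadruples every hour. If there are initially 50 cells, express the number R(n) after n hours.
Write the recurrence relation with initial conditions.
Each hour multiplies the count by 4, so the count after n hours depends only on the count after n-1 hours: R(n) = 4 × R(n-1). The starting count gives R(0) = 50.
Unrolling n times gives the closed form R(n) = 50 × 4ⁿ.

R(n) = 4 × R(n-1), R(0) = 50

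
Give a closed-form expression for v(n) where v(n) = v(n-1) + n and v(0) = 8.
Recurrence: v(n) = v(n-1) + n, initial: v(0) = 8.
Telescoping: v(n) = v(0) + Σᵢ₌₁ⁿ i = 8 + n(n+1)/2.

v(n) = n(n+1)/2 + 8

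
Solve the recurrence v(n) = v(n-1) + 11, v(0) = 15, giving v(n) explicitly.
Recurrence: v(n) = v(n-1) + 11, initial: v(0) = 15.
Each step adds 11, so v(n) = v(0) + 11n = 11n + 15.

v(n) = 11n + 15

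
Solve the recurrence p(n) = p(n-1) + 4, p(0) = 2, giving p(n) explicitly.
Recurrence: p(n) = p(n-1) + 4, initial: p(0) = 2.
Each step adds 4, so p(n) = p(0) + 4n = 4n + 2.

p(n) = 4n + 2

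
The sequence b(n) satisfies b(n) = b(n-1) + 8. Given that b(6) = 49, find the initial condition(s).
b(6) = b(0) + 6·8, so b(0) = 49 - 48 = 1.

b(0) = 1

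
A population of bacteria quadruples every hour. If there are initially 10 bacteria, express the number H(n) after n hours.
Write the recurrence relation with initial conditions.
Each hour multiplies the count by 4, so the count after n hours depends only on the count after n-1 hours: H(n) = 4 × H(n-1). The starting count gives H(0) = 10.
Unrolling n times gives the closed form H(n) = 10 × 4ⁿ.

H(n) = 4 × H(n-1), H(0) = 10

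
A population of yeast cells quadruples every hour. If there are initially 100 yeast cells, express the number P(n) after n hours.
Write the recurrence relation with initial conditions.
Each hour multiplies the count by 4, so the count after n hours depends only on the count after n-1 hours: P(n) = 4 × P(n-1). The starting count gives P(0) = 100.
Unrolling n times gives the closed form P(n) = 100 × 4ⁿ.

P(n) = 4 × P(n-1), P(0) = 100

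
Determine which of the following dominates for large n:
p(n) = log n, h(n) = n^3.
Comparing growth rates:
Growth-rate hierarchy: log n ≺ any polynomial ≺ any exponential cⁿ (c>1) ≺ n! ≺ nⁿ.
polynomial degree 3 dominates logarithmic asymptotically.

h(n) grows faster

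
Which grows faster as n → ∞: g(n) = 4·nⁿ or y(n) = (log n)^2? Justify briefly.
Comparing growth rates:
Growth-rate hierarchy: log n ≺ any polynomial ≺ any exponential cⁿ (c>1) ≺ n! ≺ nⁿ.
super-exponential nⁿ dominates polylogarithmic (log n)^2 asymptotically.

g(n) grows faster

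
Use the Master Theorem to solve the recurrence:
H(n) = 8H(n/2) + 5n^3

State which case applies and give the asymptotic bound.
Master Theorem template: H(n) = a·H(n/b) + f(n).
Here: a=8, b=2, f(n)=5n^3
Compute log_b(a) = log_2(8) = 3.
f(n) = 5n^3 = Θ(n^3). Case 2: H(n) = Θ(n^3 log n).

Case 2: H(n) = Θ(n^3 log n)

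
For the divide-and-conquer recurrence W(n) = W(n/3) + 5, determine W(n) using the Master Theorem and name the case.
Master Theorem template: W(n) = a·W(n/b) + f(n).
Here: a=1, b=3, f(n)=5
Compute log_b(a) = log_3(1) = 0.
f(n) = 5 = Θ(1). Case 2: W(n) = Θ(log n).

Case 2: W(n) = Θ(log n)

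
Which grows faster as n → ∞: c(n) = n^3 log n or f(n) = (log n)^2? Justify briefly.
Comparing growth rates:
Growth-rate hierarchy: log n ≺ any polynomial ≺ any exponential cⁿ (c>1) ≺ n! ≺ nⁿ.
polynomial degree 3 (with log factor) dominates polylogarithmic (log n)^2 asymptotically.

c(n) grows faster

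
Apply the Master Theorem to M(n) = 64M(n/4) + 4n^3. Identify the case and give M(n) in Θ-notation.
Master Theorem template: M(n) = a·M(n/b) + f(n).
Here: a=64, b=4, f(n)=4n^3
Compute log_b(a) = log_4(64) = 3.
f(n) = 4n^3 = Θ(n^3). Case 2: M(n) = Θ(n^3 log n).

Case 2: M(n) = Θ(n^3 log n)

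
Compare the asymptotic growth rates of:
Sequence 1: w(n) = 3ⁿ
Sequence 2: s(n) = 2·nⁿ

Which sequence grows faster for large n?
Comparing growth rates:
Growth-rate hierarchy: log n ≺ any polynomial ≺ any exponential cⁿ (c>1) ≺ n! ≺ nⁿ.
super-exponential nⁿ dominates exponential base 3 asymptotically.

s(n) grows faster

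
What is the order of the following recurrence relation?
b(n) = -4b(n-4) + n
The order is the largest lag k for which b(n-k) appears. Here the deepest term is b(n-4) (the n term is non-homogeneous and does not affect the order), so the order is 4.

Order 4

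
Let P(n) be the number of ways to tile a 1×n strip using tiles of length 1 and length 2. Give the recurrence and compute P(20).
Condition on the last tile: it has length 1 (leaving a 1×(n-1) strip) or length 2 (leaving a 1×(n-2) strip), so P(n) = P(n-1) + P(n-2) (order-2 linear recurrence).
For 0 ≤ i < 2 only unit tiles fit, so P(i) = 1.
Iterating the recurrence: P(2) = 2, P(3) = 3, P(4) = 5, P(5) = 8, P(6) = 13, P(7) = 21, P(8) = 34, P(9) = 55, P(10) = 89, P(11) = 144, P(12) = 233, P(13) = 377, P(14) = 610, P(15) = 987, P(16) = 1597, P(17) = 2584, P(18) = 4181, P(19) = 6765, P(20) = 10946.

P(n) = P(n-1) + P(n-2), with P(i) = 1 for 0 ≤ i < 2; P(20) = 10946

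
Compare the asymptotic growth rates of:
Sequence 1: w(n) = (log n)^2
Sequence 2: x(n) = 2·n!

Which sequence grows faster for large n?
Comparing growth rates:
Growth-rate hierarchy: log n ≺ any polynomial ≺ any exponential cⁿ (c>1) ≺ n! ≺ nⁿ.
factorial dominates polylogarithmic (log n)^2 asymptotically.

x(n) grows faster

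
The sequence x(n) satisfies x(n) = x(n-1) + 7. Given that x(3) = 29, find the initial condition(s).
x(3) = x(0) + 3·7, so x(0) = 29 - 21 = 8.

x(0) = 8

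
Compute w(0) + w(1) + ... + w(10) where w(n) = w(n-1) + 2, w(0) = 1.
Computing the sequence terms: 1, 3, 5, 7, 9, 11, 13, 15, 17, 19, 21
Adding these values together:

121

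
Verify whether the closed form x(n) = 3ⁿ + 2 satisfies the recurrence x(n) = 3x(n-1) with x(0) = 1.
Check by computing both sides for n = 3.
From the recurrence with x(0) = 1:
  x(0) = 1, x(1) = 3, x(2) = 9, x(3) = 27
  so the recurrence gives x(3) = 27.
From the proposed closed form x(n) = 3ⁿ + 2:
  x(3) = 29.
The recurrence gives 27 but the closed form gives 29, so the closed form does not satisfy the recurrence.

No, the closed form is incorrect.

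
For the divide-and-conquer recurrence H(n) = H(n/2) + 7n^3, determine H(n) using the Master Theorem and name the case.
Master Theorem template: H(n) = a·H(n/b) + f(n).
Here: a=1, b=2, f(n)=7n^3
Compute log_b(a) = log_2(1) = 0.
f(n) = 7n^3 = Ω(n^(0+ε)) with ε = 3, and the regularity condition holds (a·f(n/b) = (a/b^3)·f(n) with a/b^3 = 2^-3 < 1). Case 3: H(n) = Θ(f(n)) = Θ(n^3).

Case 3: H(n) = Θ(n^3)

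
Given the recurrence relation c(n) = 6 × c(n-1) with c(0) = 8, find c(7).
Computing step by step:
c(0) = 8
c(1) = 6 × 8 = 48
c(2) = 6 × 48 = 288
c(3) = 6 × 288 = 1728
c(4) = 6 × 1728 = 10368
c(5) = 6 × 10368 = 62208
c(6) = 6 × 62208 = 373248
c(7) = 6 × 373248 = 2239488

2239488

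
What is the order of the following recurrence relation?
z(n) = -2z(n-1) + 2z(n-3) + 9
The order is the largest lag k for which z(n-k) appears. Here the deepest term is z(n-3) (the 9 term is non-homogeneous and does not affect the order), so the order is 3.

Order 3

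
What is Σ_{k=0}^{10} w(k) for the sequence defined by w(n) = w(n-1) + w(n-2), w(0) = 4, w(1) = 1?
Computing the sequence terms: 4, 1, 5, 6, 11, 17, 28, 45, 73, 118, 191
Adding these values together:

499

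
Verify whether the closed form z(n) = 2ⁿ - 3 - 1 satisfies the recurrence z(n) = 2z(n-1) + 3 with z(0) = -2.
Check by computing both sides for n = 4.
From the recurrence with z(0) = -2:
  z(0) = -2, z(1) = -1, z(2) = 1, z(3) = 5, z(4) = 13
  so the recurrence gives z(4) = 13.
From the proposed closed form z(n) = 2ⁿ - 3 - 1:
  z(4) = 12.
The recurrence gives 13 but the closed form gives 12, so the closed form does not satisfy the recurrence.

No, the closed form is incorrect.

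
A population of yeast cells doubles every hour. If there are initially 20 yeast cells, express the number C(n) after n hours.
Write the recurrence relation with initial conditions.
Each hour multiplies the count by 2, so the count after n hours depends only on the count after n-1 hours: C(n) = 2 × C(n-1). The starting count gives C(0) = 20.
Unrolling n times gives the closed form C(n) = 20 × 2ⁿ.

C(n) = 2 × C(n-1), C(0) = 20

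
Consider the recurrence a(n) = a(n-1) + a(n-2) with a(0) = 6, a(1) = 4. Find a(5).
Computing the sequence terms:
6, 4, 10, 14, 24, 38

38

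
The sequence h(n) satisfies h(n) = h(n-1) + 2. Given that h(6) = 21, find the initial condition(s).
h(6) = h(0) + 6·2, so h(0) = 21 - 12 = 9.

h(0) = 9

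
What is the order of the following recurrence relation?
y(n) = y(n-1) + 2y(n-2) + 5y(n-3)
The order is the largest lag k for which y(n-k) appears. Here the deepest term is y(n-3), so the order is 3.

Order 3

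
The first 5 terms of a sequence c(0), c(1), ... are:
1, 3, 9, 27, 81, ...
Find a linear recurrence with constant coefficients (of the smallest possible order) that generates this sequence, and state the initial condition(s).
Look for the lowest-order linear relation among consecutive terms.
Observation: each term is 3× the previous.
Check at n=2: 3·3 = 9. ✓

c(n) = 3 × c(n-1), c(0) = 1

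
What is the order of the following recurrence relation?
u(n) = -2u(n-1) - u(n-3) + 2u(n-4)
The order is the largest lag k for which u(n-k) appears. Here the deepest term is u(n-4), so the order is 4.

Order 4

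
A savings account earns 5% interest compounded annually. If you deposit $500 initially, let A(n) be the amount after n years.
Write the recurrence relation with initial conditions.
Each year the balance grows by 5%, i.e. is multiplied by 1 + 5/100 = 1.05, so A(n) = 1.05 × A(n-1). The initial deposit gives A(0) = 500.
Unrolling gives the closed form A(n) = 500 × (1.05)ⁿ.

A(n) = 1.05 × A(n-1), A(0) = 500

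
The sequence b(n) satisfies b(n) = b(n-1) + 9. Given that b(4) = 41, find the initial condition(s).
b(4) = b(0) + 4·9, so b(0) = 41 - 36 = 5.

b(0) = 5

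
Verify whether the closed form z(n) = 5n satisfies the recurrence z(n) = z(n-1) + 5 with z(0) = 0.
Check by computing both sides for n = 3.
From the recurrence with z(0) = 0:
  z(0) = 0, z(1) = 5, z(2) = 10, z(3) = 15
  so the recurrence gives z(3) = 15.
From the proposed closed form z(n) = 5n:
  z(3) = 15.
Both sides give 15 at n = 3, and the initial condition(s) match, so the closed form is consistent.

Yes, the closed form is correct.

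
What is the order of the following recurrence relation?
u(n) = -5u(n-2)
The order is the largest lag k for which u(n-k) appears. Here the deepest term is u(n-2), so the order is 2.

Order 2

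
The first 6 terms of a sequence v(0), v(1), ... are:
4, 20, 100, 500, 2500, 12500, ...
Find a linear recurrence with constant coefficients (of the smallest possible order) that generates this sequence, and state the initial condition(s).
Look for the lowest-order linear relation among consecutive terms.
Observation: each term is 5× the previous.
Check at n=2: 5·20 = 100. ✓

v(n) = 5 × v(n-1), v(0) = 4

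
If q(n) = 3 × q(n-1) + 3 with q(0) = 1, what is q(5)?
Computing step by step:
q(0) = 1
q(1) = 3 × 1 + 3 = 6
q(2) = 3 × 6 + 3 = 21
q(3) = 3 × 21 + 3 = 66
q(4) = 3 × 66 + 3 = 201
q(5) = 3 × 201 + 3 = 606

606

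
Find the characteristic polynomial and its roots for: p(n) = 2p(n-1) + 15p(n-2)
Substitute p(n) = rⁿ and divide through by rⁿ⁻²: r² - 2r - 15 = 0
Factor: (r + 3)(r - 5) = 0, so r = -3, 5.
General solution: p(n) = A·(-3)ⁿ + B·5ⁿ

Characteristic: r² - 2r - 15 = 0, Roots: r = -3, 5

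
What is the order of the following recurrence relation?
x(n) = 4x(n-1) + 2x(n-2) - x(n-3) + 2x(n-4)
The order is the largest lag k for which x(n-k) appears. Here the deepest term is x(n-4), so the order is 4.

Order 4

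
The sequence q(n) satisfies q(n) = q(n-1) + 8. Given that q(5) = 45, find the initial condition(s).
q(5) = q(0) + 5·8, so q(0) = 45 - 40 = 5.

q(0) = 5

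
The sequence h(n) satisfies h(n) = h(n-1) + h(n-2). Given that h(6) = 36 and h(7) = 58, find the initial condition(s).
Work backwards using h(k) = h(k+2) - h(k+1):
h(5) = h(7) - h(6) = 58 - 36 = 22
h(4) = h(6) - h(5) = 36 - 22 = 14
h(3) = h(5) - h(4) = 22 - 14 = 8
h(2) = h(4) - h(3) = 14 - 8 = 6
h(1) = h(3) - h(2) = 8 - 6 = 2
h(0) = h(2) - h(1) = 6 - 2 = 4

h(0) = 4, h(1) = 2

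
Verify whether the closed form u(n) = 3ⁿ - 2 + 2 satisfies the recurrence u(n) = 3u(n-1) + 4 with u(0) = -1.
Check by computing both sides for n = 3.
From the recurrence with u(0) = -1:
  u(0) = -1, u(1) = 1, u(2) = 7, u(3) = 25
  so the recurrence gives u(3) = 25.
From the proposed closed form u(n) = 3ⁿ - 2 + 2:
  u(3) = 27.
The recurrence gives 25 but the closed form gives 27, so the closed form does not satisfy the recurrence.

No, the closed form is incorrect.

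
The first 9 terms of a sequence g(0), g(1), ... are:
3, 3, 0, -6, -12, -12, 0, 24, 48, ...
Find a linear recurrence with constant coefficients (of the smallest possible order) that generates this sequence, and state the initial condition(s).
Look for the lowest-order linear relation among consecutive terms.
Observation: g(n) - 2·g(n-1) - (-2)·g(n-2) = 0 holds for the shown terms, and no order-1 relation g(n) = α·g(n-1) + β fits.
Check at n=3: 2·0 + (-2)·3 = -6. ✓

g(n) = 2g(n-1) - 2g(n-2), g(0) = 3, g(1) = 3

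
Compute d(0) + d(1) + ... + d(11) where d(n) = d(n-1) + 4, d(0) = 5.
Computing the sequence terms: 5, 9, 13, 17, 21, 25, 29, 33, 37, 41, 45, 49
Adding these values together:

324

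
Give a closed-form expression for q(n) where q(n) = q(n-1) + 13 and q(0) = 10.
Recurrence: q(n) = q(n-1) + 13, initial: q(0) = 10.
Each step adds 13, so q(n) = q(0) + 13n = 13n + 10.

q(n) = 13n + 10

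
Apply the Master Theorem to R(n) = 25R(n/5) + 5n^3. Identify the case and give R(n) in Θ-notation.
Master Theorem template: R(n) = a·R(n/b) + f(n).
Here: a=25, b=5, f(n)=5n^3
Compute log_b(a) = log_5(25) = 2.
f(n) = 5n^3 = Ω(n^(2+ε)) with ε = 1, and the regularity condition holds (a·f(n/b) = (a/b^3)·f(n) with a/b^3 = 5^-1 < 1). Case 3: R(n) = Θ(f(n)) = Θ(n^3).

Case 3: R(n) = Θ(n^3)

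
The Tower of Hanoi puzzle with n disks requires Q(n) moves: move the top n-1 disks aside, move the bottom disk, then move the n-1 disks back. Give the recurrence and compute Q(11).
Moving n disks = move the top n-1 disks aside (Q(n-1) moves) + move the largest disk (1 move) + move the n-1 disks back on top (Q(n-1) moves), so Q(n) = 2Q(n-1) + 1, with Q(1) = 1 (a single disk takes one move).
First terms: 1, 3, 7, 15, 31, 63, … — each is one less than a power of 2. Indeed Q(n) + 1 = 2(Q(n-1) + 1) with Q(1) + 1 = 2, so Q(n) + 1 = 2ⁿ and Q(n) = 2ⁿ - 1.
Hence Q(11) = 2^11 - 1 = 2048 - 1 = 2047.

Q(n) = 2Q(n-1) + 1, Q(1) = 1; Q(11) = 2047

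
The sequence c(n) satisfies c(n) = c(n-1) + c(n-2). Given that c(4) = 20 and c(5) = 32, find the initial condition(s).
Work backwards using c(k) = c(k+2) - c(k+1):
c(3) = c(5) - c(4) = 32 - 20 = 12
c(2) = c(4) - c(3) = 20 - 12 = 8
c(1) = c(3) - c(2) = 12 - 8 = 4
c(0) = c(2) - c(1) = 8 - 4 = 4

c(0) = 4, c(1) = 4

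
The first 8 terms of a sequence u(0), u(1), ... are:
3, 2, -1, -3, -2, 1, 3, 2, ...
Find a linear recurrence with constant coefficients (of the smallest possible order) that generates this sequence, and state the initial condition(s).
Look for the lowest-order linear relation among consecutive terms.
Observation: u(n) - 1·u(n-1) - (-1)·u(n-2) = 0 holds for the shown terms, and no order-1 relation u(n) = α·u(n-1) + β fits.
Check at n=3: 1·-1 + (-1)·2 = -3. ✓

u(n) = u(n-1) - u(n-2), u(0) = 3, u(1) = 2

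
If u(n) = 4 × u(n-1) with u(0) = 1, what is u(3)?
Computing step by step:
u(0) = 1
u(1) = 4 × 1 = 4
u(2) = 4 × 4 = 16
u(3) = 4 × 16 = 64

64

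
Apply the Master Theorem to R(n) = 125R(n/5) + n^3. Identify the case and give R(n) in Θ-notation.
Master Theorem template: R(n) = a·R(n/b) + f(n).
Here: a=125, b=5, f(n)=n^3
Compute log_b(a) = log_5(125) = 3.
f(n) = n^3 = Θ(n^3). Case 2: R(n) = Θ(n^3 log n).

Case 2: R(n) = Θ(n^3 log n)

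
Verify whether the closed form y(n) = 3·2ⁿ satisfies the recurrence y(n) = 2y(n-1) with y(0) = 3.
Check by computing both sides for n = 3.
From the recurrence with y(0) = 3:
  y(0) = 3, y(1) = 6, y(2) = 12, y(3) = 24
  so the recurrence gives y(3) = 24.
From the proposed closed form y(n) = 3·2ⁿ:
  y(3) = 24.
Both sides give 24 at n = 3, and the initial condition(s) match, so the closed form is consistent.

Yes, the closed form is correct.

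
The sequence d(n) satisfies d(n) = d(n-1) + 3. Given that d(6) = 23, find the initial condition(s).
d(6) = d(0) + 6·3, so d(0) = 23 - 18 = 5.

d(0) = 5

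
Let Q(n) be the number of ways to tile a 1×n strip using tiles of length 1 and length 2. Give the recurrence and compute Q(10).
Condition on the last tile: it has length 1 (leaving a 1×(n-1) strip) or length 2 (leaving a 1×(n-2) strip), so Q(n) = Q(n-1) + Q(n-2) (order-2 linear recurrence).
For 0 ≤ i < 2 only unit tiles fit, so Q(i) = 1.
Iterating the recurrence: Q(2) = 2, Q(3) = 3, Q(4) = 5, Q(5) = 8, Q(6) = 13, Q(7) = 21, Q(8) = 34, Q(9) = 55, Q(10) = 89.

Q(n) = Q(n-1) + Q(n-2), with Q(i) = 1 for 0 ≤ i < 2; Q(10) = 89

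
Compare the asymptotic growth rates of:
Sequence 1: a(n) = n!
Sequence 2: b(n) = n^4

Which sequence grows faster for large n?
Comparing growth rates:
Growth-rate hierarchy: log n ≺ any polynomial ≺ any exponential cⁿ (c>1) ≺ n! ≺ nⁿ.
factorial dominates polynomial degree 4 asymptotically.

a(n) grows faster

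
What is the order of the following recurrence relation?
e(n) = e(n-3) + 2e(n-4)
The order is the largest lag k for which e(n-k) appears. Here the deepest term is e(n-4), so the order is 4.

Order 4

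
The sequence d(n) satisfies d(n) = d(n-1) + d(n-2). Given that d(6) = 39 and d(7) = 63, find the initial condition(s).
Work backwards using d(k) = d(k+2) - d(k+1):
d(5) = d(7) - d(6) = 63 - 39 = 24
d(4) = d(6) - d(5) = 39 - 24 = 15
d(3) = d(5) - d(4) = 24 - 15 = 9
d(2) = d(4) - d(3) = 15 - 9 = 6
d(1) = d(3) - d(2) = 9 - 6 = 3
d(0) = d(2) - d(1) = 6 - 3 = 3

d(0) = 3, d(1) = 3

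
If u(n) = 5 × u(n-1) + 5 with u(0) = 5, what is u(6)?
Computing step by step:
u(0) = 5
u(1) = 5 × 5 + 5 = 30
u(2) = 5 × 30 + 5 = 155
u(3) = 5 × 155 + 5 = 780
u(4) = 5 × 780 + 5 = 3905
u(5) = 5 × 3905 + 5 = 19530
u(6) = 5 × 19530 + 5 = 97655

97655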